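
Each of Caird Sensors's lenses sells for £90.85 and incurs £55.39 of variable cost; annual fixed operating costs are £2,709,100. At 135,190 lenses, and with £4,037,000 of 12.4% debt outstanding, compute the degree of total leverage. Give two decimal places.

Contribution at this volume is 135,190 × £35.46 = £4,793,837.40.
Operating income = contribution − fixed costs = £4,793,837.40 − £2,709,100 = £2,084,737.40. Interest = £500,588.00.
DOL = £4,793,837.40 ÷ £2,084,737.40 = 2.2995; DFL = £2,084,737.40 ÷ £1,584,149.40 = 1.3160.
Combined leverage = 2.2995 × 1.3160 = 3.0261.

3.03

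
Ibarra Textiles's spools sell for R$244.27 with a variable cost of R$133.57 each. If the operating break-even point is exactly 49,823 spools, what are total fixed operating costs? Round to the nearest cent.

R$5,515,406.10

Contribution margin per unit = R$244.27 − R$133.57 = R$110.70.
Since BE = FC / CM, FC = 49,823 × R$110.70 = R$5,515,406.10.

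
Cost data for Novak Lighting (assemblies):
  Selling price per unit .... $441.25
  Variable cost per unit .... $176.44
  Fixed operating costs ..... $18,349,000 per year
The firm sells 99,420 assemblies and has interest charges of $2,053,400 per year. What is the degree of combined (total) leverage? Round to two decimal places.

4.44

At 99,420 units, contribution = 99,420 × $264.81 = $26,327,410.20.
EBIT = $26,327,410.20 − $18,349,000 = $7,978,410.20. Interest = $2,053,400.00, so EBIT − I = $5,925,010.20.
DCL = contribution ÷ (EBIT − I) = $26,327,410.20 ÷ $5,925,010.20 = 4.4434.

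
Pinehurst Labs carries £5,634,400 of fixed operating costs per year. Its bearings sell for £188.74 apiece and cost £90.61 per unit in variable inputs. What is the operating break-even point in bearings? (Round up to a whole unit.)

57,418 bearings

Contribution margin per unit = £188.74 − £90.61 = £98.13.
Break-even Q = £5,634,400 / £98.13 = 57,417.71 → 57,418 bearings.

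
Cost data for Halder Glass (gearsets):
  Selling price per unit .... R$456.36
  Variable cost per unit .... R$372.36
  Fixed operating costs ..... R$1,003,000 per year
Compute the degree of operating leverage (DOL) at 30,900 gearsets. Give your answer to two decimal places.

1.63

At 30,900 units, contribution = 30,900 × R$84.00 = R$2,595,600.00.
Operating income = contribution − fixed costs = R$2,595,600.00 − R$1,003,000 = R$1,592,600.00.
Degree of operating leverage = R$2,595,600.00 / R$1,592,600.00 = 1.6298.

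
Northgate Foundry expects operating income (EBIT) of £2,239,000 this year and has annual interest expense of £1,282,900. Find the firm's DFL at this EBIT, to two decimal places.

2.34

Annual interest charges come to £1,282,900.00.
DFL = EBIT ÷ (EBIT − I) = £2,239,000 ÷ (£2,239,000 − £1,282,900.00) = £2,239,000 ÷ £956,100.00 = 2.3418.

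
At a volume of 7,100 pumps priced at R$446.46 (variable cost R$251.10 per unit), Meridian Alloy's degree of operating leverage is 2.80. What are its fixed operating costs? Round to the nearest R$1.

Total contribution margin = 7,100 × R$195.36 = R$1,387,056.00.
Since DOL = CM ÷ EBIT, EBIT = R$1,387,056.00 ÷ 2.80 = R$495,377.14.
And FC = contribution − EBIT = R$1,387,056.00 − R$495,377.14 = R$891,679.

R$891,679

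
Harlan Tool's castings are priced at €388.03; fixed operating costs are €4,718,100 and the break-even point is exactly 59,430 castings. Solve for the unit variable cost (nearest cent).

At break-even, FC = Q × (P − VC), so P − VC = €4,718,100 ÷ 59,430 = €79.3892.
Hence VC = price − CM = €388.03 − €79.3892 = €308.64.

€308.64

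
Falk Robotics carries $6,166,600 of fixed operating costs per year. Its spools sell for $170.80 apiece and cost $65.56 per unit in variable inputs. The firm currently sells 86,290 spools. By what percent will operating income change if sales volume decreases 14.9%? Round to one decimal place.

Contribution at this volume is 86,290 × $105.24 = $9,081,159.60.
Subtracting fixed costs: EBIT = $9,081,159.60 − $6,166,600 = $2,914,559.60.
Degree of operating leverage = $9,081,159.60 / $2,914,559.60 = 3.1158.
Operating income changes by 3.1158 × -14.9% = -46.4%.

-46.4%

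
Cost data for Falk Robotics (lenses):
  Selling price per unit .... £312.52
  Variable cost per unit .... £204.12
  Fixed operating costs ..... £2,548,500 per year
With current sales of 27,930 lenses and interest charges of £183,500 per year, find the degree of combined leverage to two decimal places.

10.24

At 27,930 units, contribution = 27,930 × £108.40 = £3,027,612.00.
EBIT = £3,027,612.00 − £2,548,500 = £479,112.00. Interest = £183,500.00, so EBIT − I = £295,612.00.
DCL = contribution ÷ (EBIT − I) = £3,027,612.00 ÷ £295,612.00 = 10.2418.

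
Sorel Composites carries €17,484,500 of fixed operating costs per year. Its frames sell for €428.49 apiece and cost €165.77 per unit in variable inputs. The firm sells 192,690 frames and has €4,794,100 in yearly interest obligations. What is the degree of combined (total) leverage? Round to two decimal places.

Total contribution margin = 192,690 × €262.72 = €50,623,516.80.
Operating income = contribution − fixed costs = €50,623,516.80 − €17,484,500 = €33,139,016.80. Interest = €4,794,100.00.
DOL = €50,623,516.80 ÷ €33,139,016.80 = 1.5276; DFL = €33,139,016.80 ÷ €28,344,916.80 = 1.1691.
DCL = DOL × DFL = 1.5276 × 1.1691 = 1.7859.

1.79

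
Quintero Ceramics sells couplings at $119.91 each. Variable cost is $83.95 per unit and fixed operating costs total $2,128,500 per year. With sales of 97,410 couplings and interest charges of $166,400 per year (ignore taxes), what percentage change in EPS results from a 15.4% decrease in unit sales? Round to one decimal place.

Total contribution margin = 97,410 × $35.96 = $3,502,863.60.
Subtracting fixed costs: EBIT = $3,502,863.60 − $2,128,500 = $1,374,363.60.
After interest of $166,400.00, pre-tax earnings = $1,207,963.60.
DCL = total CM / (EBIT − I) = $3,502,863.60 / $1,207,963.60 = 2.8998.
EPS therefore changes by 2.8998 × (-15.4%) = -44.7%.

-44.7%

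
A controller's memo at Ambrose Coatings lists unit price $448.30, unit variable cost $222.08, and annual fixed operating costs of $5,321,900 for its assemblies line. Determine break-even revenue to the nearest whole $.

CM per unit = $448.30 − $222.08 = $226.22; CM ratio = $226.22 / $448.30 = 0.5046.
Break-even sales = FC ÷ CM ratio = $5,321,900 × $448.30 / $226.22 = $10,546,405.

$10,546,405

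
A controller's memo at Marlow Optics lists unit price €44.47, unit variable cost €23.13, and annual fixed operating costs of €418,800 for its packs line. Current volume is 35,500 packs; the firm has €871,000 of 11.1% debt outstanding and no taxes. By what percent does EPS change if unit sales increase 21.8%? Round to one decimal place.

+68.2%

Contribution at this volume is 35,500 × €21.34 = €757,570.00.
Operating income = contribution − fixed costs = €757,570.00 − €418,800 = €338,770.00.
After interest of €96,681.00, pre-tax earnings = €242,089.00.
Degree of combined leverage = contribution ÷ (EBIT − I) = €757,570.00 ÷ €242,089.00 = 3.1293.
%ΔEPS = DCL × %ΔSales = 3.1293 × +21.8% = +68.2%.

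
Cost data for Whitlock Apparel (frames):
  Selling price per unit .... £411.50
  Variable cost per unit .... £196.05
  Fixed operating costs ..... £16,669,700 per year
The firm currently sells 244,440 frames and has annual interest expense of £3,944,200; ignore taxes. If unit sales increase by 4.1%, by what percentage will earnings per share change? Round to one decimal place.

+6.7%

Contribution at this volume is 244,440 × £215.45 = £52,664,598.00.
EBIT = £52,664,598.00 − £16,669,700 = £35,994,898.00.
After interest of £3,944,200.00, pre-tax earnings = £32,050,698.00.
Degree of combined leverage = contribution ÷ (EBIT − I) = £52,664,598.00 ÷ £32,050,698.00 = 1.6432.
EPS therefore changes by 1.6432 × (+4.1%) = +6.7%.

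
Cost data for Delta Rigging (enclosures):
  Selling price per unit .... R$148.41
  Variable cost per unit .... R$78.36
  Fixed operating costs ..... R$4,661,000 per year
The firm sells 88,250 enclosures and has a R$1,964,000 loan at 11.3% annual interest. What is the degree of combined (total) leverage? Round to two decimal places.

4.76

Contribution at this volume is 88,250 × R$70.05 = R$6,181,912.50.
Subtracting fixed costs: EBIT = R$6,181,912.50 − R$4,661,000 = R$1,520,912.50. Interest = R$221,932.00.
DOL = R$6,181,912.50 ÷ R$1,520,912.50 = 4.0646; DFL = R$1,520,912.50 ÷ R$1,298,980.50 = 1.1709.
Combined leverage = 4.0646 × 1.1709 = 4.7592.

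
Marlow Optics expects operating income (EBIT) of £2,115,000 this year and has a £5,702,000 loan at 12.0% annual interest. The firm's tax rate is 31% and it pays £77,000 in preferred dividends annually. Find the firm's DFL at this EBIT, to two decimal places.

1.60

Annual interest charges come to £684,240.00.
Pre-tax preferred-dividend burden = £77,000 ÷ (1 − 0.31) = £111,594.20.
DFL = EBIT ÷ [EBIT − I − D_p/(1−t)] = £2,115,000 ÷ [£2,115,000 − £684,240.00 − £111,594.20] = £2,115,000 ÷ £1,319,165.80 = 1.6033.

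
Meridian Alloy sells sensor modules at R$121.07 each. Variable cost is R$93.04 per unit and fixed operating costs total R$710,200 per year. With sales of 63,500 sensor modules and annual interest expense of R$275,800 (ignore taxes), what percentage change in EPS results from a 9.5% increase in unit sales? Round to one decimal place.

+21.3%

Contribution at this volume is 63,500 × R$28.03 = R$1,779,905.00.
Subtracting fixed costs: EBIT = R$1,779,905.00 − R$710,200 = R$1,069,705.00.
Interest = R$275,800.00, so EBIT − I = R$793,905.00.
Degree of combined leverage = contribution ÷ (EBIT − I) = R$1,779,905.00 ÷ R$793,905.00 = 2.2420.
EPS therefore changes by 2.2420 × (+9.5%) = +21.3%.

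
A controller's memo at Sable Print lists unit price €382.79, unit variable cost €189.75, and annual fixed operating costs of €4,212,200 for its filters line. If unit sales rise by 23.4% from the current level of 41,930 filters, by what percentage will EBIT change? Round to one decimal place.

+48.8%

Total contribution margin = 41,930 × €193.04 = €8,094,167.20.
EBIT = €8,094,167.20 − €4,212,200 = €3,881,967.20.
Degree of operating leverage = €8,094,167.20 / €3,881,967.20 = 2.0851.
Operating income changes by 2.0851 × +23.4% = +48.8%.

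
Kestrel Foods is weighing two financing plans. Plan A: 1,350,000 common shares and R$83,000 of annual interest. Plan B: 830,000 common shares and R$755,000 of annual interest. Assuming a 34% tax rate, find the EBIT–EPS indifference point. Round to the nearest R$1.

R$1,827,615

Set EPS_A = EPS_B: (EBIT − R$83,000)(1 − 0.34) ÷ 1,350,000 = (EBIT − R$755,000)(1 − 0.34) ÷ 830,000.
The (1 − t) factor cancels: (EBIT − 83,000) × 830,000 = (EBIT − 755,000) × 1,350,000.
EBIT × (1,350,000 − 830,000) = 755,000 × 1,350,000 − 83,000 × 830,000 = 950,360,000,000, so EBIT = 950,360,000,000 ÷ 520,000 = 1,827,615.38.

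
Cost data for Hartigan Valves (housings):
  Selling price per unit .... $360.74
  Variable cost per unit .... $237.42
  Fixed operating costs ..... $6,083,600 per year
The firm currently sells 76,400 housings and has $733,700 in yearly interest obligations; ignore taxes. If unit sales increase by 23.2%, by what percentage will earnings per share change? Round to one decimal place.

+83.9%

Total contribution margin = 76,400 × $123.32 = $9,421,648.00.
Operating income = contribution − fixed costs = $9,421,648.00 − $6,083,600 = $3,338,048.00.
After interest of $733,700.00, pre-tax earnings = $2,604,348.00.
Degree of combined leverage = contribution ÷ (EBIT − I) = $9,421,648.00 ÷ $2,604,348.00 = 3.6177.
EPS therefore changes by 3.6177 × (+23.2%) = +83.9%.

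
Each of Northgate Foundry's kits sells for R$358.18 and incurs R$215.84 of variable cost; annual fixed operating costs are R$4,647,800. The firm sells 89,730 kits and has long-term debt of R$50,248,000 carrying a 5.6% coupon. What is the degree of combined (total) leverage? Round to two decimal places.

2.41

Total contribution margin = 89,730 × R$142.34 = R$12,772,168.20.
Subtracting fixed costs: EBIT = R$12,772,168.20 − R$4,647,800 = R$8,124,368.20. Interest = R$2,813,888.00.
DOL = R$12,772,168.20 ÷ R$8,124,368.20 = 1.5721; DFL = R$8,124,368.20 ÷ R$5,310,480.20 = 1.5299.
Combined leverage = 1.5721 × 1.5299 = 2.4052.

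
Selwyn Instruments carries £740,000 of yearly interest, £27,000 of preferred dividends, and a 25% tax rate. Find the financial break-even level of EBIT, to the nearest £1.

Grossing the preferred dividend up to pre-tax terms: £27,000 / (1 − 0.25) = £36,000.00.
EPS = 0 when EBIT covers interest plus the pre-tax preferred burden: £740,000 + £36,000.00 = £776,000.00.

£776,000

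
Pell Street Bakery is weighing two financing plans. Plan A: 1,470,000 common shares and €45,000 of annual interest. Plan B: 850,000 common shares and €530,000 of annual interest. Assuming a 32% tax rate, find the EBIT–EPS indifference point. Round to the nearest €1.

€1,194,919

Set EPS_A = EPS_B: (EBIT − €45,000)(1 − 0.32) ÷ 1,470,000 = (EBIT − €530,000)(1 − 0.32) ÷ 850,000.
The (1 − t) factor cancels: (EBIT − 45,000) × 850,000 = (EBIT − 530,000) × 1,470,000.
EBIT × (1,470,000 − 850,000) = 530,000 × 1,470,000 − 45,000 × 850,000 = 740,850,000,000, so EBIT = 740,850,000,000 ÷ 620,000 = 1,194,919.35.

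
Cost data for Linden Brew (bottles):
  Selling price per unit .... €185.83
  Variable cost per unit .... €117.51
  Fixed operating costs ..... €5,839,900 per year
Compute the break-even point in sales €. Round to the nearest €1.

Contribution margin per unit = €185.83 − €117.51 = €68.32, a CM ratio of €68.32 ÷ €185.83 = 0.3676.
Break-even sales = FC ÷ CM ratio = €5,839,900 × €185.83 / €68.32 = €15,884,494.

€15,884,494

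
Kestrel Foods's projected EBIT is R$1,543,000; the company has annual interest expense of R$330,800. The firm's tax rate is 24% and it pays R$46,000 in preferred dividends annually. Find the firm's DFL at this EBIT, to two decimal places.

1.34

Interest = R$330,800.00.
Preferred dividends grossed up pre-tax: R$46,000 / (1 − 0.24) = R$60,526.32.
DFL = EBIT ÷ [EBIT − I − D_p/(1−t)] = R$1,543,000 ÷ [R$1,543,000 − R$330,800.00 − R$60,526.32] = R$1,543,000 ÷ R$1,151,673.68 = 1.3398.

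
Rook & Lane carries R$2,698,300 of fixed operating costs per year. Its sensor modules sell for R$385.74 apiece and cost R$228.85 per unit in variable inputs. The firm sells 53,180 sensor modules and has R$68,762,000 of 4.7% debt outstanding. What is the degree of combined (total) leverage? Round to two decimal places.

At 53,180 units, contribution = 53,180 × R$156.89 = R$8,343,410.20.
Operating income = contribution − fixed costs = R$8,343,410.20 − R$2,698,300 = R$5,645,110.20. Interest = R$3,231,814.00.
DOL = R$8,343,410.20 ÷ R$5,645,110.20 = 1.4780; DFL = R$5,645,110.20 ÷ R$2,413,296.20 = 2.3392.
DCL = DOL × DFL = 1.4780 × 2.3392 = 3.4573.

3.46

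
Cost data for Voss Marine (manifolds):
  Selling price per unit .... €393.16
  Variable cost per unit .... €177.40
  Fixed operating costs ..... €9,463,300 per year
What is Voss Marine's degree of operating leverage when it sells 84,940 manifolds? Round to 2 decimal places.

At 84,940 units, contribution = 84,940 × €215.76 = €18,326,654.40.
Subtracting fixed costs: EBIT = €18,326,654.40 − €9,463,300 = €8,863,354.40.
So DOL = total CM / EBIT = €18,326,654.40 / €8,863,354.40 = 2.0677.

2.07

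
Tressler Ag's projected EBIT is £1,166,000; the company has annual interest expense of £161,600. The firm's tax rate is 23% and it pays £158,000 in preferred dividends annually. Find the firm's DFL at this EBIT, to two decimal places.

Annual interest charges come to £161,600.00.
Preferred dividends grossed up pre-tax: £158,000 / (1 − 0.23) = £205,194.81.
DFL = EBIT ÷ [EBIT − I − D_p/(1−t)] = £1,166,000 ÷ [£1,166,000 − £161,600.00 − £205,194.81] = £1,166,000 ÷ £799,205.19 = 1.4589.

1.46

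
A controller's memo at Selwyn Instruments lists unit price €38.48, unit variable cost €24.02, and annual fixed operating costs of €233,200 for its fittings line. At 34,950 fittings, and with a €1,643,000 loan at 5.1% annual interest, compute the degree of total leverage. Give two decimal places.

Total contribution margin = 34,950 × €14.46 = €505,377.00.
Subtracting fixed costs: EBIT = €505,377.00 − €233,200 = €272,177.00. Interest = €83,793.00.
DOL = €505,377.00 ÷ €272,177.00 = 1.8568; DFL = €272,177.00 ÷ €188,384.00 = 1.4448.
DCL = DOL × DFL = 1.8568 × 1.4448 = 2.6827.

2.68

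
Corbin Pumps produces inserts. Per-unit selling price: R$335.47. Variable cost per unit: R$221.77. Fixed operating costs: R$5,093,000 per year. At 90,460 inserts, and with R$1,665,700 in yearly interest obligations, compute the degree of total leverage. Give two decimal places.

2.92

Contribution at this volume is 90,460 × R$113.70 = R$10,285,302.00.
EBIT = R$10,285,302.00 − R$5,093,000 = R$5,192,302.00. Interest = R$1,665,700.00.
DOL = R$10,285,302.00 ÷ R$5,192,302.00 = 1.9809; DFL = R$5,192,302.00 ÷ R$3,526,602.00 = 1.4723.
Combined leverage = 1.9809 × 1.4723 = 2.9165.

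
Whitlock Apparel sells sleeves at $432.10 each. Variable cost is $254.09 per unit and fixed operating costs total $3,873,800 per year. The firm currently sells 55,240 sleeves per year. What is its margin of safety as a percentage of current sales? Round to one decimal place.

60.6%

Each unit contributes $432.10 − $254.09 = $178.01. Break-even units = $3,873,800 ÷ $178.01 = 21,761.70; break-even revenue = 21,761.70 × $432.10 = $9,403,230.04.
Current sales = 55,240 × $432.10 = $23,869,204.00.
Margin of safety = ($23,869,204.00 − $9,403,230.04) ÷ $23,869,204.00 = 60.6%.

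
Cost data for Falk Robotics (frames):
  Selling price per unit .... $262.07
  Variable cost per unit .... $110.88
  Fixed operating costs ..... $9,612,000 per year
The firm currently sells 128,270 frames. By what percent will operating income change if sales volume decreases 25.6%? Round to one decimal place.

Contribution at this volume is 128,270 × $151.19 = $19,393,141.30.
Operating income = contribution − fixed costs = $19,393,141.30 − $9,612,000 = $9,781,141.30.
So DOL = total CM / EBIT = $19,393,141.30 / $9,781,141.30 = 1.9827.
%ΔEBIT = DOL × %ΔSales = 1.9827 × -25.6% = -50.8%.

-50.8%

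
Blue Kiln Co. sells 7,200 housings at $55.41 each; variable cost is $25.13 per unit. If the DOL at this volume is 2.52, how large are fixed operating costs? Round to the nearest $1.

$131,502

Total contribution margin = 7,200 × $30.28 = $218,016.00.
Since DOL = CM ÷ EBIT, EBIT = $218,016.00 ÷ 2.52 = $86,514.29.
Fixed costs = CM − EBIT = $218,016.00 − $86,514.29 = $131,502.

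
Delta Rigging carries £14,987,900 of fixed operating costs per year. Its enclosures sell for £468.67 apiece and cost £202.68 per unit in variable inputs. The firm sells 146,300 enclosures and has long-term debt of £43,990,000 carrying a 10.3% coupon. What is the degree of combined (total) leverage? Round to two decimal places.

2.01

Total contribution margin = 146,300 × £265.99 = £38,914,337.00.
Operating income = contribution − fixed costs = £38,914,337.00 − £14,987,900 = £23,926,437.00. Interest = £4,530,970.00.
DOL = £38,914,337.00 ÷ £23,926,437.00 = 1.6264; DFL = £23,926,437.00 ÷ £19,395,467.00 = 1.2336.
DCL = DOL × DFL = 1.6264 × 1.2336 = 2.0063.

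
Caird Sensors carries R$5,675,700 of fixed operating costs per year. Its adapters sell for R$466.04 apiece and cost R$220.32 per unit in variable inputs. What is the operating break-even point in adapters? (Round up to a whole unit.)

Each unit contributes R$466.04 − R$220.32 = R$245.72.
Break-even volume = fixed costs ÷ CM per unit = R$5,675,700 ÷ R$245.72 = 23,098.24, so 23,099 adapters.

23,099 adapters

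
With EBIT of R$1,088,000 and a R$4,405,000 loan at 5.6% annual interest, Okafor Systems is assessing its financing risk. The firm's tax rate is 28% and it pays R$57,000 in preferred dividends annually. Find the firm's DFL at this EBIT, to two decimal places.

1.43

Annual interest charges come to R$246,680.00.
Pre-tax preferred-dividend burden = R$57,000 ÷ (1 − 0.28) = R$79,166.67.
DFL = EBIT ÷ [EBIT − I − D_p/(1−t)] = R$1,088,000 ÷ [R$1,088,000 − R$246,680.00 − R$79,166.67] = R$1,088,000 ÷ R$762,153.33 = 1.4275.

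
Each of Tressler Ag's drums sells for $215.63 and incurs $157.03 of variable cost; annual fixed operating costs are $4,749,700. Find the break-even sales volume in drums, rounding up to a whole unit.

Contribution margin per unit = $215.63 − $157.03 = $58.60.
Break-even volume = fixed costs ÷ CM per unit = $4,749,700 ÷ $58.60 = 81,052.90, so 81,053 drums.

81,053 drums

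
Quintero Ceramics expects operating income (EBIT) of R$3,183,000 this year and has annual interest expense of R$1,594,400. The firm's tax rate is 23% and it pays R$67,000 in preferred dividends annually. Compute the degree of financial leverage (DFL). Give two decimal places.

2.12

Annual interest charges come to R$1,594,400.00.
Preferred dividends grossed up pre-tax: R$67,000 / (1 − 0.23) = R$87,012.99.
DFL = EBIT ÷ [EBIT − I − D_p/(1−t)] = R$3,183,000 ÷ [R$3,183,000 − R$1,594,400.00 − R$87,012.99] = R$3,183,000 ÷ R$1,501,587.01 = 2.1198.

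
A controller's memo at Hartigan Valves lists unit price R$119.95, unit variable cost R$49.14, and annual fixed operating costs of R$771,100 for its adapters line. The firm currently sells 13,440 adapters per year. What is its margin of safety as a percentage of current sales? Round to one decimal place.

Contribution margin per unit = R$119.95 − R$49.14 = R$70.81. Break-even units = R$771,100 ÷ R$70.81 = 10,889.70; break-even revenue = 10,889.70 × R$119.95 = R$1,306,220.10.
Current sales = 13,440 × R$119.95 = R$1,612,128.00.
Margin of safety = (R$1,612,128.00 − R$1,306,220.10) ÷ R$1,612,128.00 = 19.0%.

19.0%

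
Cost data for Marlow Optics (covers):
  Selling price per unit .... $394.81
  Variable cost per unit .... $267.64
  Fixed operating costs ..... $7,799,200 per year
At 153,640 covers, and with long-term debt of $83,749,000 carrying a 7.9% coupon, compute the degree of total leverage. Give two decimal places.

3.81

At 153,640 units, contribution = 153,640 × $127.17 = $19,538,398.80.
Subtracting fixed costs: EBIT = $19,538,398.80 − $7,799,200 = $11,739,198.80. Interest = $6,616,171.00.
DOL = $19,538,398.80 ÷ $11,739,198.80 = 1.6644; DFL = $11,739,198.80 ÷ $5,123,027.80 = 2.2915.
Combined leverage = 1.6644 × 2.2915 = 3.8140.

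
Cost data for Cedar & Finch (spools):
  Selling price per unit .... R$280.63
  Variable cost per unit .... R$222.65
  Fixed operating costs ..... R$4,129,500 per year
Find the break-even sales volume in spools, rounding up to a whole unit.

71,223 spools

Each unit contributes R$280.63 − R$222.65 = R$57.98.
Units to break even: R$4,129,500 ÷ R$57.98 = 71,222.84, rounded up to 71,223.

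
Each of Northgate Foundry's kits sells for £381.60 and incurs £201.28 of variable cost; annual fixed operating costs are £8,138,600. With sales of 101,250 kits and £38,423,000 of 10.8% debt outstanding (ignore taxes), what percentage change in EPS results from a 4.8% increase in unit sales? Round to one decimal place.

Total contribution margin = 101,250 × £180.32 = £18,257,400.00.
EBIT = £18,257,400.00 − £8,138,600 = £10,118,800.00.
After interest of £4,149,684.00, pre-tax earnings = £5,969,116.00.
DCL = total CM / (EBIT − I) = £18,257,400.00 / £5,969,116.00 = 3.0586.
%ΔEPS = DCL × %ΔSales = 3.0586 × +4.8% = +14.7%.

+14.7%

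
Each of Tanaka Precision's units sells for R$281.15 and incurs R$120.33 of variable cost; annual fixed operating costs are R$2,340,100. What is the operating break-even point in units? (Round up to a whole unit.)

14,552 units

Unit CM = price − variable cost = R$281.15 − R$120.33 = R$160.82.
Break-even Q = R$2,340,100 / R$160.82 = 14,551.05 → 14,552 units.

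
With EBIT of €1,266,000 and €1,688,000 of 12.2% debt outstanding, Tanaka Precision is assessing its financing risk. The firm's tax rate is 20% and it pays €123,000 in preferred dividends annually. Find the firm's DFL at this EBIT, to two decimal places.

1.40

Annual interest charges come to €205,936.00.
Preferred dividends grossed up pre-tax: €123,000 / (1 − 0.20) = €153,750.00.
DFL = EBIT ÷ [EBIT − I − D_p/(1−t)] = €1,266,000 ÷ [€1,266,000 − €205,936.00 − €153,750.00] = €1,266,000 ÷ €906,314.00 = 1.3969.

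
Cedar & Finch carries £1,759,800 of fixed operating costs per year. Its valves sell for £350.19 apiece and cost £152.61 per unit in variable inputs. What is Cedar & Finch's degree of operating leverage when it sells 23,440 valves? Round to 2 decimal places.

1.61

Contribution at this volume is 23,440 × £197.58 = £4,631,275.20.
Subtracting fixed costs: EBIT = £4,631,275.20 − £1,759,800 = £2,871,475.20.
Degree of operating leverage = £4,631,275.20 / £2,871,475.20 = 1.6129.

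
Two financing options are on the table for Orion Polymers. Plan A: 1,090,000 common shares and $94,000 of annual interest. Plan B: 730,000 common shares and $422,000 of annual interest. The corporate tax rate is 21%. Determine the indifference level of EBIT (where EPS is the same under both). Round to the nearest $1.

$1,087,111

Set EPS_A = EPS_B: (EBIT − $94,000)(1 − 0.21) ÷ 1,090,000 = (EBIT − $422,000)(1 − 0.21) ÷ 730,000.
Cancelling (1 − t) and cross-multiplying: 730,000·(EBIT − 94,000) = 1,090,000·(EBIT − 422,000).
Solving, EBIT = (422,000·1,090,000 − 94,000·730,000) / (1,090,000 − 730,000) = 391,360,000,000 / 360,000 = 1,087,111.11.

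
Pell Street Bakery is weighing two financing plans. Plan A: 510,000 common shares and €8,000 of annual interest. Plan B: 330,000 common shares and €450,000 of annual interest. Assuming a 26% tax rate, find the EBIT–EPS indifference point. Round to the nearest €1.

At indifference, (EBIT − 8,000)(1 − t)/510,000 = (EBIT − 450,000)(1 − t)/330,000.
The (1 − t) factor cancels: (EBIT − 8,000) × 330,000 = (EBIT − 450,000) × 510,000.
EBIT × (510,000 − 330,000) = 450,000 × 510,000 − 8,000 × 330,000 = 226,860,000,000, so EBIT = 226,860,000,000 ÷ 180,000 = 1,260,333.33.

€1,260,333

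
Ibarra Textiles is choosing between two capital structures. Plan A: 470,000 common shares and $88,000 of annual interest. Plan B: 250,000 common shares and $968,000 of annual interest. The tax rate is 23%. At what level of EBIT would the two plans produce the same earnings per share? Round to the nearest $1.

$1,968,000

At indifference, (EBIT − 88,000)(1 − t)/470,000 = (EBIT − 968,000)(1 − t)/250,000.
Cancelling (1 − t) and cross-multiplying: 250,000·(EBIT − 88,000) = 470,000·(EBIT − 968,000).
Solving, EBIT = (968,000·470,000 − 88,000·250,000) / (470,000 − 250,000) = 432,960,000,000 / 220,000 = 1,968,000.00.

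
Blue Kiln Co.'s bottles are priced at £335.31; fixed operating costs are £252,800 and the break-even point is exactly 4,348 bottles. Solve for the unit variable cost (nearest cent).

Contribution per unit must be FC / Q = £252,800 / 4,348 = £58.1417.
Hence VC = price − CM = £335.31 − £58.1417 = £277.17.

£277.17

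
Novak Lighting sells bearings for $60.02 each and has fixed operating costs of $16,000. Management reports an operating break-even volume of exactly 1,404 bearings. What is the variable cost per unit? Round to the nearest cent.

Contribution per unit must be FC / Q = $16,000 / 1,404 = $11.3960.
Variable cost per unit = $60.02 − $11.3960 = $48.62.

$48.62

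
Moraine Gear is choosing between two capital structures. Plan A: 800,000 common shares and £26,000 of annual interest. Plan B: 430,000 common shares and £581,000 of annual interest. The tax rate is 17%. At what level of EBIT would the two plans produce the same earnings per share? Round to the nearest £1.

At indifference, (EBIT − 26,000)(1 − t)/800,000 = (EBIT − 581,000)(1 − t)/430,000.
The (1 − t) factor cancels: (EBIT − 26,000) × 430,000 = (EBIT − 581,000) × 800,000.
Solving, EBIT = (581,000·800,000 − 26,000·430,000) / (800,000 − 430,000) = 453,620,000,000 / 370,000 = 1,226,000.00.

£1,226,000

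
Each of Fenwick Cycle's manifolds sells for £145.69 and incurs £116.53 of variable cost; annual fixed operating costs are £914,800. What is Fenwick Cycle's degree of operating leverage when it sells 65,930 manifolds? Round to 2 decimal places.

At 65,930 units, contribution = 65,930 × £29.16 = £1,922,518.80.
Operating income = contribution − fixed costs = £1,922,518.80 − £914,800 = £1,007,718.80.
DOL = contribution ÷ EBIT = £1,922,518.80 ÷ £1,007,718.80 = 1.9078.

1.91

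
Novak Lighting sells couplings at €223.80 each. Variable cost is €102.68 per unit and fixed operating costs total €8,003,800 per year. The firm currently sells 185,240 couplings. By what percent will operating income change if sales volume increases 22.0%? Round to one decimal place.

At 185,240 units, contribution = 185,240 × €121.12 = €22,436,268.80.
Operating income = contribution − fixed costs = €22,436,268.80 − €8,003,800 = €14,432,468.80.
DOL = contribution ÷ EBIT = €22,436,268.80 ÷ €14,432,468.80 = 1.5546.
%ΔEBIT = DOL × %ΔSales = 1.5546 × +22.0% = +34.2%.

+34.2%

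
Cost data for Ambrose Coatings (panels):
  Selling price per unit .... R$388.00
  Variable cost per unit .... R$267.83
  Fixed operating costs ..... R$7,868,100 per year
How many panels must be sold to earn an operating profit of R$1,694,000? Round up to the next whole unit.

Contribution margin per unit = R$388.00 − R$267.83 = R$120.17.
Need Q such that Q × R$120.17 − R$7,868,100 = R$1,694,000, i.e. Q = R$9,562,100 / R$120.17 = 79,571.44 → 79,572.

79,572 panels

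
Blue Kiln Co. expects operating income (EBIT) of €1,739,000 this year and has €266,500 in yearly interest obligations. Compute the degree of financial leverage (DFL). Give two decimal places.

Annual interest charges come to €266,500.00.
Degree of financial leverage = EBIT / (EBIT − interest) = €1,739,000 / €1,472,500.00 = 1.1810.

1.18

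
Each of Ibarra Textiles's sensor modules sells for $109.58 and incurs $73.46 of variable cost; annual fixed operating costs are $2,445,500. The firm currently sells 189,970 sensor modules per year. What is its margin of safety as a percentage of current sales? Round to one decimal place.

64.4%

Each unit contributes $109.58 − $73.46 = $36.12. Break-even units = $2,445,500 ÷ $36.12 = 67,704.87; break-even revenue = 67,704.87 × $109.58 = $7,419,099.94.
Actual sales revenue = 189,970 × $109.58 = $20,816,912.60.
Margin of safety = ($20,816,912.60 − $7,419,099.94) ÷ $20,816,912.60 = 64.4%.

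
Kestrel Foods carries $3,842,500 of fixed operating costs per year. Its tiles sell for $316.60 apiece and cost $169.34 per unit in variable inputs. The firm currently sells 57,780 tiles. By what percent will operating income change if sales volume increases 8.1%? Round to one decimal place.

+14.8%

At 57,780 units, contribution = 57,780 × $147.26 = $8,508,682.80.
Operating income = contribution − fixed costs = $8,508,682.80 − $3,842,500 = $4,666,182.80.
DOL = contribution ÷ EBIT = $8,508,682.80 ÷ $4,666,182.80 = 1.8235.
So EBIT moves 1.8235 × (+8.1%) = +14.8%.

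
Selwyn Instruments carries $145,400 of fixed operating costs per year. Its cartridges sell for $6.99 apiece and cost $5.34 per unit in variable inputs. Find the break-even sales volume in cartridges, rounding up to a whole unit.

88,122 cartridges

Each unit contributes $6.99 − $5.34 = $1.65.
Break-even volume = fixed costs ÷ CM per unit = $145,400 ÷ $1.65 = 88,121.21, so 88,122 cartridges.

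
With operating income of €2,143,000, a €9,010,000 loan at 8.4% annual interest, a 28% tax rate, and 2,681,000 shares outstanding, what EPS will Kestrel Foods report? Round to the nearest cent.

Interest = €756,840.00, so EBT = €2,143,000 − €756,840.00 = €1,386,160.00.
Net income = €1,386,160.00 × (1 − 0.28) = €998,035.20.
EPS = €998,035.20 ÷ 2,681,000 = €0.37.

€0.37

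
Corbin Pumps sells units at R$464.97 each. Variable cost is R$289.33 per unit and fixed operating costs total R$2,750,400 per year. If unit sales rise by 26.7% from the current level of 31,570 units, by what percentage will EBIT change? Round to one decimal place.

At 31,570 units, contribution = 31,570 × R$175.64 = R$5,544,954.80.
Operating income = contribution − fixed costs = R$5,544,954.80 − R$2,750,400 = R$2,794,554.80.
DOL = contribution ÷ EBIT = R$5,544,954.80 ÷ R$2,794,554.80 = 1.9842.
So EBIT moves 1.9842 × (+26.7%) = +53.0%.

+53.0%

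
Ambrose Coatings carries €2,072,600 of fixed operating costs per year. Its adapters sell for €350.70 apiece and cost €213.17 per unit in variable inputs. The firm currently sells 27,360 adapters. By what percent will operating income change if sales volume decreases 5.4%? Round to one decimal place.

-12.0%

At 27,360 units, contribution = 27,360 × €137.53 = €3,762,820.80.
Operating income = contribution − fixed costs = €3,762,820.80 − €2,072,600 = €1,690,220.80.
Degree of operating leverage = €3,762,820.80 / €1,690,220.80 = 2.2262.
%ΔEBIT = DOL × %ΔSales = 2.2262 × -5.4% = -12.0%.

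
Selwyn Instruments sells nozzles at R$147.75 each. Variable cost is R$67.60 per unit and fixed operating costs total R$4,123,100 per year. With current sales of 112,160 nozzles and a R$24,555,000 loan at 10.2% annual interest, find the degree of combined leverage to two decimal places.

At 112,160 units, contribution = 112,160 × R$80.15 = R$8,989,624.00.
Operating income = contribution − fixed costs = R$8,989,624.00 − R$4,123,100 = R$4,866,524.00. Interest = R$2,504,610.00, so EBIT − I = R$2,361,914.00.
DCL = contribution ÷ (EBIT − I) = R$8,989,624.00 ÷ R$2,361,914.00 = 3.8061.

3.81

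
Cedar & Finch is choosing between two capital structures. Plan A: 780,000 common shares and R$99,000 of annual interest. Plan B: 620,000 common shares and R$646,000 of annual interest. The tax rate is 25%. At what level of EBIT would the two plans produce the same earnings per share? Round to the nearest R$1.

R$2,765,625

At indifference, (EBIT − 99,000)(1 − t)/780,000 = (EBIT − 646,000)(1 − t)/620,000.
Cancelling (1 − t) and cross-multiplying: 620,000·(EBIT − 99,000) = 780,000·(EBIT − 646,000).
Solving, EBIT = (646,000·780,000 − 99,000·620,000) / (780,000 − 620,000) = 442,500,000,000 / 160,000 = 2,765,625.00.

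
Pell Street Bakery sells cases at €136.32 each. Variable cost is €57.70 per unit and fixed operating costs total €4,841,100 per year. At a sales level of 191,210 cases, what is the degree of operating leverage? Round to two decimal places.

1.47

Contribution at this volume is 191,210 × €78.62 = €15,032,930.20.
Subtracting fixed costs: EBIT = €15,032,930.20 − €4,841,100 = €10,191,830.20.
So DOL = total CM / EBIT = €15,032,930.20 / €10,191,830.20 = 1.4750.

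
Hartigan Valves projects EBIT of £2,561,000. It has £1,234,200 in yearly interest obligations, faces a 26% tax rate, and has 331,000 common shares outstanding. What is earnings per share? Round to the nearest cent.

Interest = £1,234,200.00, so EBT = £2,561,000 − £1,234,200.00 = £1,326,800.00.
Net income = £1,326,800.00 × (1 − 0.26) = £981,832.00.
EPS = £981,832.00 ÷ 331,000 = £2.97.

£2.97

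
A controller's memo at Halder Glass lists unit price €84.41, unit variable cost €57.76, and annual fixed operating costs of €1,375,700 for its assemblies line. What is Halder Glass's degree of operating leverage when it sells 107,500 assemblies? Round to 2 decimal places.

Total contribution margin = 107,500 × €26.65 = €2,864,875.00.
EBIT = €2,864,875.00 − €1,375,700 = €1,489,175.00.
So DOL = total CM / EBIT = €2,864,875.00 / €1,489,175.00 = 1.9238.

1.92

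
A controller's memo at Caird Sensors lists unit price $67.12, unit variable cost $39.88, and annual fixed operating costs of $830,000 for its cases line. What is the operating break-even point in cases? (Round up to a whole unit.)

Each unit contributes $67.12 − $39.88 = $27.24.
Units to break even: $830,000 ÷ $27.24 = 30,469.90, rounded up to 30,470.

30,470 cases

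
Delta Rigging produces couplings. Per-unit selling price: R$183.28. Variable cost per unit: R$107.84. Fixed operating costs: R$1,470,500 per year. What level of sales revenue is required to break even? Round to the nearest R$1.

R$3,572,551

Contribution margin per unit = R$183.28 − R$107.84 = R$75.44, a CM ratio of R$75.44 ÷ R$183.28 = 0.4116.
Break-even sales = FC ÷ CM ratio = R$1,470,500 × R$183.28 / R$75.44 = R$3,572,551.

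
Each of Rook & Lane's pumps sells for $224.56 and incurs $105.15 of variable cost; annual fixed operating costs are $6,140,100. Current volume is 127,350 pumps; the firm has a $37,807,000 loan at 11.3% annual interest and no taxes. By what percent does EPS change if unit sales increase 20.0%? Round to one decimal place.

+63.4%

At 127,350 units, contribution = 127,350 × $119.41 = $15,206,863.50.
Subtracting fixed costs: EBIT = $15,206,863.50 − $6,140,100 = $9,066,763.50.
Interest = $4,272,191.00, so EBIT − I = $4,794,572.50.
Degree of combined leverage = contribution ÷ (EBIT − I) = $15,206,863.50 ÷ $4,794,572.50 = 3.1717.
EPS therefore changes by 3.1717 × (+20.0%) = +63.4%.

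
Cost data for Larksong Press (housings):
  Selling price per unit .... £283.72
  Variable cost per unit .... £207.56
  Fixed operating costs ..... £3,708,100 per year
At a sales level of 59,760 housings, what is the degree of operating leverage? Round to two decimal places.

Contribution at this volume is 59,760 × £76.16 = £4,551,321.60.
EBIT = £4,551,321.60 − £3,708,100 = £843,221.60.
DOL = contribution ÷ EBIT = £4,551,321.60 ÷ £843,221.60 = 5.3975.

5.40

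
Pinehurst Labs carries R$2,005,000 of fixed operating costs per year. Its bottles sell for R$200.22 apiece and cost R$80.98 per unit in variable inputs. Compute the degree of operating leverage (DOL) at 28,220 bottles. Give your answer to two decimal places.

Total contribution margin = 28,220 × R$119.24 = R$3,364,952.80.
Operating income = contribution − fixed costs = R$3,364,952.80 − R$2,005,000 = R$1,359,952.80.
Degree of operating leverage = R$3,364,952.80 / R$1,359,952.80 = 2.4743.

2.47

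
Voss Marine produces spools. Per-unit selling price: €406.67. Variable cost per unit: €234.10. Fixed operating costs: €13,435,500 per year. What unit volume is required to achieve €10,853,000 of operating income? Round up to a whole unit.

Each unit contributes €406.67 − €234.10 = €172.57.
Need Q such that Q × €172.57 − €13,435,500 = €10,853,000, i.e. Q = €24,288,500 / €172.57 = 140,745.78 → 140,746.

140,746 spools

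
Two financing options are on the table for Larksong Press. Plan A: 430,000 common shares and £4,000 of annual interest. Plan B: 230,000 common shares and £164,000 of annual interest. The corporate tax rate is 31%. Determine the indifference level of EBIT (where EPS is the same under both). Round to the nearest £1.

£348,000

At indifference, (EBIT − 4,000)(1 − t)/430,000 = (EBIT − 164,000)(1 − t)/230,000.
The (1 − t) factor cancels: (EBIT − 4,000) × 230,000 = (EBIT − 164,000) × 430,000.
EBIT × (430,000 − 230,000) = 164,000 × 430,000 − 4,000 × 230,000 = 69,600,000,000, so EBIT = 69,600,000,000 ÷ 200,000 = 348,000.00.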